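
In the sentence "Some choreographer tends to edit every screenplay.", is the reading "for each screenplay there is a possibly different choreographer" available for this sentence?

Yes

The paraphrase describes the scope ordering *every screenplay* > *some choreographer*.
Raising constructions are monoclausal for scope purposes; *every screenplay* is not separated from *some choreographer* by any island.
Nothing blocks QR of the lower DP to a position above the higher one, so inverse scope is available.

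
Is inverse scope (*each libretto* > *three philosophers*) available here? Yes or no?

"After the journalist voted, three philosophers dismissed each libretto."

Yes

The adjunct clause does not contain *each libretto*, which is the matrix object.
No island intervenes, so both surface and inverse scope are derivable.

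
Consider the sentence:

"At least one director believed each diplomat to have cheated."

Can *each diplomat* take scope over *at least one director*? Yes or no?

ECM infinitives lack a CP barrier, so *each diplomat* can QR over the matrix subject *at least one director*.
Nothing blocks QR of the lower DP to a position above the higher one, so inverse scope is available.
Both orderings are possible: *at least one director* > *each diplomat* and *each diplomat* > *at least one director*.

Yes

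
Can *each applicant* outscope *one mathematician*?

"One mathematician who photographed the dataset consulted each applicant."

Yes

The RC *who photographed the dataset* is an island, but *each applicant* is not inside it — it is the matrix object, a clausemate of *one mathematician*.
Since no island is crossed, the inverse ordering is licensed alongside surface scope.
So *each applicant* > *one mathematician* is among the available readings.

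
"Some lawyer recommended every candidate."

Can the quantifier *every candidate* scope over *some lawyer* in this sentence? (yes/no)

*every candidate* is the matrix object and *some lawyer* the matrix subject; the two are clausemates.
Ordinary QR to a clause-peripheral position gives the wide-scope LF for the lower DP.
Both orderings are possible: *some lawyer* > *every candidate* and *every candidate* > *some lawyer*.

Yes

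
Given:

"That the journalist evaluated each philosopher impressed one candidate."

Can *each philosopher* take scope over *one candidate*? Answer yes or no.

*each philosopher* is embedded in the sentential subject *that the journalist evaluated each philosopher*.
Clausal subjects are scope islands; QR from inside the subject into the matrix is barred.
*each philosopher* > *one candidate* would require crossing that boundary, which is illicit.

No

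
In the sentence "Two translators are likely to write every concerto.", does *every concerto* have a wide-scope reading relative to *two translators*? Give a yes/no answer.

*every concerto* is inside a raising infinitive, which is transparent to QR (no CP barrier), so it behaves as a matrix argument.
Ordinary QR to a clause-peripheral position gives the wide-scope LF for the lower DP.

Yes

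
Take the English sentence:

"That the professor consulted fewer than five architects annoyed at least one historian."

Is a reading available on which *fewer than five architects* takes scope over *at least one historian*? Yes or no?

The target quantifier *fewer than five architects* is part of the sentential subject *that the professor consulted fewer than five architects*.
The subject-island constraint blocks QR out of a clausal subject.
So *fewer than five architects* cannot raise to a position above *at least one historian*.

No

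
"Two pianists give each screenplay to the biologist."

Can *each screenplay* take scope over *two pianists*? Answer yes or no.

Yes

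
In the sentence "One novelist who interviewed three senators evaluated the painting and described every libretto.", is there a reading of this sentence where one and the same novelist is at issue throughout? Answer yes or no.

The described interpretation is the *one novelist* > *every libretto* scoping.
That is the surface-scope ordering, which is always one of the available readings — island constraints only ever restrict inverse scope.

Yes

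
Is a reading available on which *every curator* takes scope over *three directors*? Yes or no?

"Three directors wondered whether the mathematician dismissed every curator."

No

*every curator* occurs within the embedded question *whether the mathematician dismissed every curator*.
QR across an interrogative CP boundary is ruled out as a wh-island violation.
The inverse ordering *every curator* > *three directors* is therefore underivable.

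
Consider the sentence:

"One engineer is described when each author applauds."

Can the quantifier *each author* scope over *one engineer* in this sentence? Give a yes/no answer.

No

*each author* is embedded in the adjunct clause *when each author applauds*.
Adverbial clauses are not L-marked, so they are barriers for QR — the quantifier cannot escape the adjunct.
So the wide-scope reading for *each author* is blocked.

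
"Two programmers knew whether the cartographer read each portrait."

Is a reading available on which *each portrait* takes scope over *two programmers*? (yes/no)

No

The DP *each portrait* is contained in the embedded question *whether the cartographer read each portrait*.
The wh-island constraint blocks QR out of an embedded interrogative.
*each portrait* > *two programmers* would require crossing that boundary, which is illicit.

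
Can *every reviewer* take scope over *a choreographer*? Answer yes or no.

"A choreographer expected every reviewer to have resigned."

ECM infinitives lack a CP barrier, so *every reviewer* can QR over the matrix subject *a choreographer*.
Clause-internal QR can adjoin the lower DP above the subject, yielding the inverse reading.

Yes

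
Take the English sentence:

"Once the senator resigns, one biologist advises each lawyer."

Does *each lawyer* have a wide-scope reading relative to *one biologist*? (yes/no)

Yes

Although there is an adjunct clause, *each lawyer* is in the main clause, not inside the adjunct.
Clause-internal QR can adjoin the lower DP above the subject, yielding the inverse reading.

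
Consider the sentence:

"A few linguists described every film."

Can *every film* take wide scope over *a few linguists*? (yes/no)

Yes

Both DPs are arguments of the same predicate; there is no clause or island boundary between them.
No island intervenes, so both surface and inverse scope are derivable.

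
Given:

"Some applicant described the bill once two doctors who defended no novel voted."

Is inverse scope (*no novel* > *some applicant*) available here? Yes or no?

No

Structurally, *no novel* is inside the relative clause *who defended no novel*, which is itself inside the adjunct *once two doctors who defended no novel voted*.
Both the relative clause and the enclosing adjunct are scope islands; QR cannot cross either.
*no novel* > *some applicant* would require crossing that boundary, which is illicit.
(Only the surface reading survives: one fixed applicant with respect to all the relevant novels.)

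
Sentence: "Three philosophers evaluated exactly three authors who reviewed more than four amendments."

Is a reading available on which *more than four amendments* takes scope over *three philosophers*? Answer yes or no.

The target quantifier *more than four amendments* is part of the relative clause *who reviewed more than four amendments* modifying *exactly three authors*.
Relative clauses are scope islands: a quantifier cannot QR out of a relative clause to take scope in the matrix clause.
There is no licit LF on which *more than four amendments* c-commands *three philosophers*.

No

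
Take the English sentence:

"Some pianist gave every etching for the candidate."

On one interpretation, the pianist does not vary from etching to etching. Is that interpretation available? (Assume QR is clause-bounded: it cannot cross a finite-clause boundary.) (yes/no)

This is the *some pianist* > *every etching* reading.
Nothing needs to raise for *some pianist* > *every etching*, so no island constraint is at stake.

Yes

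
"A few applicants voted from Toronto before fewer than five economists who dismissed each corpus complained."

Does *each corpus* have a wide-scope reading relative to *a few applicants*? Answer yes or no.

No

*each corpus* occurs within the relative clause *who dismissed each corpus*, which is itself inside the adjunct *before fewer than five economists who dismissed each corpus complained*.
The quantifier would have to escape first the RC and then the adjunct — two independent island violations.
Hence only narrow scope for *each corpus* (under *a few applicants*) survives.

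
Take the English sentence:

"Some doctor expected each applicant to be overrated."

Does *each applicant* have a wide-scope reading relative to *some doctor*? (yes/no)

Yes

*each applicant* is the subject of an ECM infinitive — the infinitival complement of an ECM verb is not a scope island, so *each applicant* can raise into the matrix clause.
Nothing blocks QR of the lower DP to a position above the higher one, so inverse scope is available.
Both orderings are possible: *some doctor* > *each applicant* and *each applicant* > *some doctor*.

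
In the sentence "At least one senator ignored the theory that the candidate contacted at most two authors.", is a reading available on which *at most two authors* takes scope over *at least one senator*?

*at most two authors* is embedded in the complex NP *the theory that the candidate contacted at most two authors*.
The Complex NP Constraint bars QR out of the complement clause of a noun.
So the wide-scope reading for *at most two authors* is blocked.
(Only the surface reading survives: one fixed senator with respect to all the relevant authors.)

No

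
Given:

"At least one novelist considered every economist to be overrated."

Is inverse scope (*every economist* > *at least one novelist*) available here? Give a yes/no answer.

Yes

*every economist* is an ECM subject; ECM complements are not islands, and the embedded quantifier may take matrix scope.
No island intervenes, so both surface and inverse scope are derivable.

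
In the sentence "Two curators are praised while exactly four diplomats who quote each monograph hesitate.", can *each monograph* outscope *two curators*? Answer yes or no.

The target quantifier *each monograph* is part of the relative clause *who quote each monograph*, which is itself inside the adjunct *while exactly four diplomats who quote each monograph hesitate*.
Two island boundaries intervene — the relative clause and the adjunct. Either alone would block QR.
So *each monograph* cannot raise to a position above *two curators*.

No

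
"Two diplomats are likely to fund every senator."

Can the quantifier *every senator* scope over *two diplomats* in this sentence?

Yes

The matrix predicate is a raising verb, whose infinitival complement is not a scope island — *every senator* can QR into the matrix clause.
With no island boundary between them, the object can take inverse scope over the subject via ordinary QR within the clause.
The sentence is scopally ambiguous between *two diplomats* > *every senator* and *every senator* > *two diplomats*.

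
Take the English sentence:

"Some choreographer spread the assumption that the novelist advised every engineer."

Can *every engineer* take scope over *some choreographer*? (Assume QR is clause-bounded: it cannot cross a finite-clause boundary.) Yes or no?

Structurally, *every engineer* is inside the complex NP *the assumption that the novelist advised every engineer*.
Noun-complement clauses are scope islands (the Complex NP Constraint): a quantifier inside one cannot scope into the matrix.
Hence only narrow scope for *every engineer* (under *some choreographer*) survives.

No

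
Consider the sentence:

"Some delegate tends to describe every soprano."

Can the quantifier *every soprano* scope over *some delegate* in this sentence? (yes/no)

Raising constructions are monoclausal for scope purposes; *every soprano* is not separated from *some delegate* by any island.
With no island boundary between them, the object can take inverse scope over the subject via ordinary QR within the clause.
So *every soprano* > *some delegate* is among the available readings.

Yes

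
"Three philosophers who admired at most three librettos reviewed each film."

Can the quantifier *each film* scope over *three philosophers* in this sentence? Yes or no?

*each film* is a matrix argument; only *three philosophers* is modified by the relative clause *who admired at most three librettos*, so the RC island is irrelevant to the target quantifier.
QR within a single clause is free, so the lower quantifier may take scope over the higher one.
The sentence is scopally ambiguous between *three philosophers* > *each film* and *each film* > *three philosophers*.

Yes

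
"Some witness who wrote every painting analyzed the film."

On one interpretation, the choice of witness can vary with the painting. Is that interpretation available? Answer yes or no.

That reading corresponds to *every painting* > *some witness*.
Structurally, *every painting* is inside the relative clause *who wrote every painting*.
Relative clauses are scope islands: a quantifier cannot QR out of a relative clause to take scope in the matrix clause.
So *every painting* cannot raise to a position above *some witness*.
(Only the surface reading survives: one fixed witness with respect to all the relevant paintings.)

No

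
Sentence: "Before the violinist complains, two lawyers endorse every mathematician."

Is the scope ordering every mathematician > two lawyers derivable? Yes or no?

Yes

The adjunct island is irrelevant here — *every mathematician* and *two lawyers* are both in the matrix clause.
Ordinary QR to a clause-peripheral position gives the wide-scope LF for the lower DP.
Both orderings are possible: *two lawyers* > *every mathematician* and *every mathematician* > *two lawyers*.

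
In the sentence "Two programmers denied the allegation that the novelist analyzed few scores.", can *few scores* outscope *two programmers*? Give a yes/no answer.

No

Structurally, *few scores* is inside the complex NP *the allegation that the novelist analyzed few scores*.
The Complex NP Constraint bars QR out of the complement clause of a noun.
So the wide-scope reading for *few scores* is blocked.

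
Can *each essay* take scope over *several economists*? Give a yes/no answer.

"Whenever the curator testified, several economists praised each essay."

The adjunct clause does not contain *each essay*, which is the matrix object.
Nothing blocks QR of the lower DP to a position above the higher one, so inverse scope is available.
So *each essay* > *several economists* is among the available readings.

Yes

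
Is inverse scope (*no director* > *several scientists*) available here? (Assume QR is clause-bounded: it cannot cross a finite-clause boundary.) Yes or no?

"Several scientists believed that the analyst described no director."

*no director* sits inside the finite complement clause *that the analyst described no director*.
Given the clause-boundedness assumption, QR cannot cross the finite CP into the matrix.
*no director* > *several scientists* would require crossing that boundary, which is illicit.

No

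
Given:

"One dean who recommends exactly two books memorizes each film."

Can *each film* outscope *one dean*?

Yes

The relative clause *who recommends exactly two books* modifies *one dean*, but *each film* is not inside that relative clause — it is an argument of the matrix verb.
Ordinary QR to a clause-peripheral position gives the wide-scope LF for the lower DP.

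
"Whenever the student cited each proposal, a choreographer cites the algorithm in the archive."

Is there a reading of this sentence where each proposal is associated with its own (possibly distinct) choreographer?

No

This is the *each proposal* > *a choreographer* reading.
*each proposal* occurs within the adjunct clause *whenever the student cited each proposal*.
Adjunct clauses are scope islands: a quantifier inside an adjunct cannot raise into the matrix clause.
There is no licit LF on which *each proposal* c-commands *a choreographer*.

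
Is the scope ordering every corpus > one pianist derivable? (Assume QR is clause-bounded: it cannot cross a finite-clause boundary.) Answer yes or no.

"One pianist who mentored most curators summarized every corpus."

*every corpus* sits in the matrix clause, not in the relative clause on *one pianist*.
Since no island is crossed, the inverse ordering is licensed alongside surface scope.

Yes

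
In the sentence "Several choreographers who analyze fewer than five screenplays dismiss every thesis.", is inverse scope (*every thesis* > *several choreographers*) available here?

*every thesis* sits in the matrix clause, not in the relative clause on *several choreographers*.
Ordinary QR to a clause-peripheral position gives the wide-scope LF for the lower DP.
Both orderings are possible: *several choreographers* > *every thesis* and *every thesis* > *several choreographers*.

Yes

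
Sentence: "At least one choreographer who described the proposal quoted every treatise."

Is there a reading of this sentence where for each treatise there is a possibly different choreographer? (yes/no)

Yes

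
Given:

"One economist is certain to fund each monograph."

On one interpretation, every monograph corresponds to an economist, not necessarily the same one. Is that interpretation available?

The described interpretation is the *each monograph* > *one economist* scoping.
The matrix predicate is a raising verb, whose infinitival complement is not a scope island — *each monograph* can QR into the matrix clause.
Clause-internal QR can adjoin the lower DP above the subject, yielding the inverse reading.
So *each monograph* > *one economist* is among the available readings.

Yes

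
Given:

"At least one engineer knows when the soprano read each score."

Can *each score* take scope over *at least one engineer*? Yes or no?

*each score* sits inside the embedded question *when the soprano read each score*.
QR across an interrogative CP boundary is ruled out as a wh-island violation.
So *each score* cannot raise to a position above *at least one engineer*.

No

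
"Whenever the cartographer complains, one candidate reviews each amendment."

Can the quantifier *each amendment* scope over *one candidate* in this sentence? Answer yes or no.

Yes

Neither queried DP is inside the adjunct, so the adjunct-island constraint does not apply.
Nothing blocks QR of the lower DP to a position above the higher one, so inverse scope is available.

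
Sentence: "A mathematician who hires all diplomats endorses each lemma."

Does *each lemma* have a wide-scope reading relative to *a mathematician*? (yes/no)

Although the sentence contains a relative clause (*who hires all diplomats*), *each lemma* is outside it, in the matrix VP.
Ordinary QR to a clause-peripheral position gives the wide-scope LF for the lower DP.
The sentence is scopally ambiguous between *a mathematician* > *each lemma* and *each lemma* > *a mathematician*.

Yes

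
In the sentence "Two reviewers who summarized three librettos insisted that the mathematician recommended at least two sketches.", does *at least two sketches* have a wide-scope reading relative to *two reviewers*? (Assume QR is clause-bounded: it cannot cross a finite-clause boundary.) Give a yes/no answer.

No

The target quantifier *at least two sketches* is part of the finite complement clause *that the mathematician recommended at least two sketches*.
With QR restricted to its own tensed clause, the embedded quantifier cannot reach a matrix scope position.
The inverse ordering *at least two sketches* > *two reviewers* is therefore underivable.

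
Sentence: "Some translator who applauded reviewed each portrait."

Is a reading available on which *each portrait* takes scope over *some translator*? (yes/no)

Yes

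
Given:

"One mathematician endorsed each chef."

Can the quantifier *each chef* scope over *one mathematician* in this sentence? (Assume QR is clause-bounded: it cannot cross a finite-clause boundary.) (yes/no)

Yes

*each chef* is the matrix object and *one mathematician* the matrix subject; the two are clausemates.
Ordinary QR to a clause-peripheral position gives the wide-scope LF for the lower DP.
So *each chef* > *one mathematician* is among the available readings.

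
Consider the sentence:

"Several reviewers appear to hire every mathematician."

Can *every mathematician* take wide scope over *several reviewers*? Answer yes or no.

Raising constructions are monoclausal for scope purposes; *every mathematician* is not separated from *several reviewers* by any island.
Ordinary QR to a clause-peripheral position gives the wide-scope LF for the lower DP.

Yes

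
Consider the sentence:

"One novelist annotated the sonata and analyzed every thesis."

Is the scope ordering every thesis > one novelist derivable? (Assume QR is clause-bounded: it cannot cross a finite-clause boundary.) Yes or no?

No

*every thesis* sits inside one conjunct of the coordinate structure (*analyzed every thesis*).
Coordinate structures are islands for non-across-the-board movement, QR included.
The inverse ordering *every thesis* > *one novelist* is therefore underivable.
(Only the surface reading survives: one fixed novelist with respect to all the relevant theses.)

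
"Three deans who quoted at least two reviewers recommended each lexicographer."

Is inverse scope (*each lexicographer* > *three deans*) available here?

The RC *who quoted at least two reviewers* is an island, but *each lexicographer* is not inside it — it is the matrix object, a clausemate of *three deans*.
Nothing blocks QR of the lower DP to a position above the higher one, so inverse scope is available.

Yes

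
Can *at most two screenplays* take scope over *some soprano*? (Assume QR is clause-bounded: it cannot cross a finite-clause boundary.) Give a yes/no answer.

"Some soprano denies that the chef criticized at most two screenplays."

*at most two screenplays* is embedded in the finite complement clause *that the chef criticized at most two screenplays*.
Under clause-bounded QR, a quantifier in an embedded finite clause cannot raise into the matrix clause.
So *at most two screenplays* cannot raise to a position above *some soprano*.

No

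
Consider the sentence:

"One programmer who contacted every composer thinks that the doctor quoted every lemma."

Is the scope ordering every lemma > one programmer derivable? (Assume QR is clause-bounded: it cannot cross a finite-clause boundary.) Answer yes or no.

No

The DP *every lemma* is contained in the finite complement clause *that the doctor quoted every lemma*.
QR is clause-bounded, so the finite complement is a scope island for the embedded quantifier.
*every lemma* > *one programmer* would require crossing that boundary, which is illicit.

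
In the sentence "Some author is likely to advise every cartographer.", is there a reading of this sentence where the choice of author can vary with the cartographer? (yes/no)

Yes

This is the *every cartographer* > *some author* reading.
Raising constructions are monoclausal for scope purposes; *every cartographer* is not separated from *some author* by any island.
Clause-internal QR can adjoin the lower DP above the subject, yielding the inverse reading.
Both orderings are possible: *some author* > *every cartographer* and *every cartographer* > *some author*.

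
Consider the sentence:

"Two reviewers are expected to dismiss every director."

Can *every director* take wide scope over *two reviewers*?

Yes

Raising constructions are monoclausal for scope purposes; *every director* is not separated from *two reviewers* by any island.
Clause-internal QR can adjoin the lower DP above the subject, yielding the inverse reading.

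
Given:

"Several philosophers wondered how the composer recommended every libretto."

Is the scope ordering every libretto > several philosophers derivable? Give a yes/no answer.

No

*every libretto* sits inside the embedded question *how the composer recommended every libretto*.
Embedded questions are wh-islands: a quantifier inside an indirect question cannot QR into the matrix clause.
*every libretto* is confined to the island and cannot take scope over *several philosophers*.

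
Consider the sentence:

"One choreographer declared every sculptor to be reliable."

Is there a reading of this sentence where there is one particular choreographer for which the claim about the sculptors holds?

Yes

This is the *one choreographer* > *every sculptor* reading.
Nothing needs to raise for *one choreographer* > *every sculptor*, so no island constraint is at stake.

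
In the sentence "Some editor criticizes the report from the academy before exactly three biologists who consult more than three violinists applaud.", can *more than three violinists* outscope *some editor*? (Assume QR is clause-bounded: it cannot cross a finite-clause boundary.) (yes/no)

No

Structurally, *more than three violinists* is inside the relative clause *who consult more than three violinists*, which is itself inside the adjunct *before exactly three biologists who consult more than three violinists applaud*.
Nested islands: the RC island is itself inside an adjunct island, so wide scope is doubly excluded.
Hence only narrow scope for *more than three violinists* (under *some editor*) survives.
(Only the surface reading survives: one fixed editor with respect to all the relevant violinists.)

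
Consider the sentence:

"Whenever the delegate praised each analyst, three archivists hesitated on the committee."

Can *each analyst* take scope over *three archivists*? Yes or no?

No

*each analyst* occurs within the adjunct clause *whenever the delegate praised each analyst*.
Adjuncts are opaque for quantifier raising; a quantifier in an adjunct stays inside it.
*each analyst* is confined to the island and cannot take scope over *three archivists*.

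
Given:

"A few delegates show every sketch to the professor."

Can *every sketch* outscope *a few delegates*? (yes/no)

Yes

Both DPs are arguments of the same predicate; there is no clause or island boundary between them.
Nothing blocks QR of the lower DP to a position above the higher one, so inverse scope is available.
So *every sketch* > *a few delegates* is among the available readings.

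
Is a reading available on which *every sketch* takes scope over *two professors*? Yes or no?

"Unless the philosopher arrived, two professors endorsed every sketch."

The adjunct clause does not contain *every sketch*, which is the matrix object.
Since no island is crossed, the inverse ordering is licensed alongside surface scope.
Both orderings are possible: *two professors* > *every sketch* and *every sketch* > *two professors*.

Yes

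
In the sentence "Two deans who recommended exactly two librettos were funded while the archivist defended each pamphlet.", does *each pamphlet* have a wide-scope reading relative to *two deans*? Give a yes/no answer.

No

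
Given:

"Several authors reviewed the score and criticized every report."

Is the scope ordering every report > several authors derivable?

No

Structurally, *every report* is inside one conjunct of the coordinate structure (*criticized every report*).
A quantifier cannot raise out of one conjunct of a coordination across the whole coordinate structure — the CSC applies to QR.
So *every report* cannot raise to a position above *several authors*.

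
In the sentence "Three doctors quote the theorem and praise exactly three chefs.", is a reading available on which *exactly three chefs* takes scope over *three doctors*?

No

Structurally, *exactly three chefs* is inside one conjunct of the coordinate structure (*praise exactly three chefs*).
Asymmetric QR out of one conjunct violates the Coordinate Structure Constraint.
There is no licit LF on which *exactly three chefs* c-commands *three doctors*.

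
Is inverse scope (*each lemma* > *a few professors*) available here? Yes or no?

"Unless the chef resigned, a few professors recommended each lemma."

Yes

The adjunct island is irrelevant here — *each lemma* and *a few professors* are both in the matrix clause.
Ordinary QR to a clause-peripheral position gives the wide-scope LF for the lower DP.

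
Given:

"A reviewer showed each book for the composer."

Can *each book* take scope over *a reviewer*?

*a reviewer* and *each book* are co-arguments of the matrix verb, with nothing but a clause-internal boundary between them.
QR within a single clause is free, so the lower quantifier may take scope over the higher one.

Yes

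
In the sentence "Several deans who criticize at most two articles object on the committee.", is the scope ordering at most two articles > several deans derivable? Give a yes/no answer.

*at most two articles* is embedded in the relative clause *who criticize at most two articles*.
Relative clauses are scope islands: a quantifier cannot QR out of a relative clause to take scope in the matrix clause.
*at most two articles* is confined to the island and cannot take scope over *several deans*.

No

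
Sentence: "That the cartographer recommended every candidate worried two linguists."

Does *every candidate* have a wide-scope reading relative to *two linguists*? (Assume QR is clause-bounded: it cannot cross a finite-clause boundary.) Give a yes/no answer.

No

Structurally, *every candidate* is inside the sentential subject *that the cartographer recommended every candidate*.
Sentential subjects are islands: a quantifier inside the subject clause cannot raise over the matrix predicate.
*every candidate* is confined to the island and cannot take scope over *two linguists*.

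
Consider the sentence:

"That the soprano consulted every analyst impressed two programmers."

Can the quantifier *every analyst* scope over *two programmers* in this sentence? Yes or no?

No

*every analyst* occurs within the sentential subject *that the soprano consulted every analyst*.
The Sentential Subject Constraint rules out raising the quantifier out of the that-clause subject.
So *every analyst* cannot raise to a position above *two programmers*.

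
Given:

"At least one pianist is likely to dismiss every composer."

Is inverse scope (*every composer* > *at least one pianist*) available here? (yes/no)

The matrix predicate is a raising verb, whose infinitival complement is not a scope island — *every composer* can QR into the matrix clause.
Nothing blocks QR of the lower DP to a position above the higher one, so inverse scope is available.
So *every composer* > *at least one pianist* is among the available readings.

Yes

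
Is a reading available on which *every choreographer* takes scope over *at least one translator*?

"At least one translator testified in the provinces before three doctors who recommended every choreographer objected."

No

*every choreographer* sits inside the relative clause *who recommended every choreographer*, which is itself inside the adjunct *before three doctors who recommended every choreographer objected*.
Even if one barrier were somehow void, the other would still block QR.
So the wide-scope reading for *every choreographer* is blocked.
(Only the surface reading survives: one fixed translator with respect to all the relevant choreographers.)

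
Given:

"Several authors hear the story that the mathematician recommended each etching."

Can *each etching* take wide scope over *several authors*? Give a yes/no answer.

Structurally, *each etching* is inside the complex NP *the story that the mathematician recommended each etching*.
Noun-complement clauses are scope islands (the Complex NP Constraint): a quantifier inside one cannot scope into the matrix.
So the wide-scope reading for *each etching* is blocked.

No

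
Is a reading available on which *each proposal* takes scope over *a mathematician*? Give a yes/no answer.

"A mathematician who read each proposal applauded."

No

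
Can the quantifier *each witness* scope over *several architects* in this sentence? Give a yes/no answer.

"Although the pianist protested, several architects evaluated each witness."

Yes

Neither queried DP is inside the adjunct, so the adjunct-island constraint does not apply.
Clause-internal QR can adjoin the lower DP above the subject, yielding the inverse reading.
So *each witness* > *several architects* is among the available readings.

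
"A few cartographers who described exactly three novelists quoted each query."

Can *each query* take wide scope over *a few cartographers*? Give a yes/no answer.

*each query* is a matrix argument; only *a few cartographers* is modified by the relative clause *who described exactly three novelists*, so the RC island is irrelevant to the target quantifier.
With no island boundary between them, the object can take inverse scope over the subject via ordinary QR within the clause.
Both orderings are possible: *a few cartographers* > *each query* and *each query* > *a few cartographers*.

Yes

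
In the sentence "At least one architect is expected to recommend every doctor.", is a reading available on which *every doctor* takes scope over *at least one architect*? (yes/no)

Yes

*every doctor* is inside a raising infinitive, which is transparent to QR (no CP barrier), so it behaves as a matrix argument.
Clause-internal QR can adjoin the lower DP above the subject, yielding the inverse reading.
The sentence is scopally ambiguous between *at least one architect* > *every doctor* and *every doctor* > *at least one architect*.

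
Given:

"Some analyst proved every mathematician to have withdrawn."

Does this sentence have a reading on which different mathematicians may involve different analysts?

This is the *every mathematician* > *some analyst* reading.
The ECM infinitive is scope-transparent — *every mathematician* is free to raise above *some analyst*.
With no island boundary between them, the object can take inverse scope over the subject via ordinary QR within the clause.

Yes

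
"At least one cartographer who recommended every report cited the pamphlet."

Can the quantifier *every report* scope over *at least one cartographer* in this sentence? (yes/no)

No

*every report* occurs within the relative clause *who recommended every report*.
Quantifiers inside a relative clause are trapped there; the RC boundary blocks QR.
So the wide-scope reading for *every report* is blocked.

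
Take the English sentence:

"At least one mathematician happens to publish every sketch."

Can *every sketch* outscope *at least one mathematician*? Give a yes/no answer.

Raising constructions are monoclausal for scope purposes; *every sketch* is not separated from *at least one mathematician* by any island.
With no island boundary between them, the object can take inverse scope over the subject via ordinary QR within the clause.

Yes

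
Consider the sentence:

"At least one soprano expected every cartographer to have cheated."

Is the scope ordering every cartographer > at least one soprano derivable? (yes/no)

The ECM infinitive is scope-transparent — *every cartographer* is free to raise above *at least one soprano*.
Since no island is crossed, the inverse ordering is licensed alongside surface scope.

Yes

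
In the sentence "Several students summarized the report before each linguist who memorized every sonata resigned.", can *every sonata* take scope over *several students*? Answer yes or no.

No

*every sonata* sits inside the relative clause *who memorized every sonata*, which is itself inside the adjunct *before each linguist who memorized every sonata resigned*.
Nested islands: the RC island is itself inside an adjunct island, so wide scope is doubly excluded.
Hence only narrow scope for *every sonata* (under *several students*) survives.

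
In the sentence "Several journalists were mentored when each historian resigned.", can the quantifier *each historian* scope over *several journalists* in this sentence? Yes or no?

No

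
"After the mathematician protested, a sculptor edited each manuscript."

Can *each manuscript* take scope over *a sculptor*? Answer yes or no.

Neither queried DP is inside the adjunct, so the adjunct-island constraint does not apply.
Since no island is crossed, the inverse ordering is licensed alongside surface scope.

Yes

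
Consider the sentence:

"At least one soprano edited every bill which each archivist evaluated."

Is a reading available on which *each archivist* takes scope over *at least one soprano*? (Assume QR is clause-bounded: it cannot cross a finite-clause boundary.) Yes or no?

The target quantifier *each archivist* is part of the relative clause *which each archivist evaluated* modifying *every bill*.
Relative clauses are scope islands: a quantifier cannot QR out of a relative clause to take scope in the matrix clause.
*each archivist* is confined to the island and cannot take scope over *at least one soprano*.

No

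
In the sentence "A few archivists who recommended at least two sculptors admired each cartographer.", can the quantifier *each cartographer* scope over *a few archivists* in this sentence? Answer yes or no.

The relative clause *who recommended at least two sculptors* modifies *a few archivists*, but *each cartographer* is not inside that relative clause — it is an argument of the matrix verb.
QR within a single clause is free, so the lower quantifier may take scope over the higher one.

Yes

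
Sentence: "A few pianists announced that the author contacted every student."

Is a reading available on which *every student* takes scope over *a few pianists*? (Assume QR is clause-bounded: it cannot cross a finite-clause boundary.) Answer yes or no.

*every student* occurs within the finite complement clause *that the author contacted every student*.
QR is clause-bounded, so the finite complement is a scope island for the embedded quantifier.
So *every student* cannot raise to a position above *a few pianists*.

No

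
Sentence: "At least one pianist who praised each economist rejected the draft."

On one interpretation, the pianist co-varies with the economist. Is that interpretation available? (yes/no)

No

The described interpretation is the *each economist* > *at least one pianist* scoping.
*each economist* is embedded in the relative clause *who praised each economist*.
A relative clause is a scope island — quantifier raising cannot cross its boundary.
So *each economist* cannot raise to a position above *at least one pianist*.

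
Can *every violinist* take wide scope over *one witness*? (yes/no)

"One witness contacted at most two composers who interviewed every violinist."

No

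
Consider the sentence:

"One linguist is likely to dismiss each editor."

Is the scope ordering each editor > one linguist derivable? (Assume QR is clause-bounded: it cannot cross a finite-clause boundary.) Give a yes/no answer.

Yes

*each editor* is inside a raising infinitive, which is transparent to QR (no CP barrier), so it behaves as a matrix argument.
Ordinary QR to a clause-peripheral position gives the wide-scope LF for the lower DP.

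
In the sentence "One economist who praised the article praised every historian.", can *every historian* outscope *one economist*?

Although the sentence contains a relative clause (*who praised the article*), *every historian* is outside it, in the matrix VP.
No island intervenes, so both surface and inverse scope are derivable.
So *every historian* > *one economist* is among the available readings.

Yes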